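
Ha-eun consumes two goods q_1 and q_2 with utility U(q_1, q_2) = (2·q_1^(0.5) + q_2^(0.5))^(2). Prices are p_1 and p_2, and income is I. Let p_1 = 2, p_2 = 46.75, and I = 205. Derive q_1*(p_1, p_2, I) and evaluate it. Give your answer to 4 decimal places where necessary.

MU_q_1 ∝ 2·q_1^(-0.5), MU_q_2 ∝ q_2^(-0.5), so MRS = 2·(q_2/q_1)^(0.5) = p_1/p_2.
Solve for the ratio: q_2/q_1 = [(1/2)·p_1/p_2]^(2).
With the ratio pinned down, the budget gives q_1* = I/(p_1 + p_2·(q_2/q_1)) and q_2* = (q_2/q_1)·q_1*.
Numerically q_2/q_1 = 0.000458, so q_1* = 205/(2 + 46.75·0.000458) = 101.4153.

q_1* = 101.4153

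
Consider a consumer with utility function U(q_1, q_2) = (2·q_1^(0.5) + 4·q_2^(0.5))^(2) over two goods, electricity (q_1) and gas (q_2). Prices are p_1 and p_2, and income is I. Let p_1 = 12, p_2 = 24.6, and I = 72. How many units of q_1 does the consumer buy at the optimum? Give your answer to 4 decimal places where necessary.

With the ratio pinned down, the budget gives q_1* = I/(p_1 + p_2·(q_2/q_1)) and q_2* = (q_2/q_1)·q_1*.
Numerically q_2/q_1 = 0.951814, so q_1* = 72/(12 + 24.6·0.951814) = 2.0331.

q_1* = 2.0331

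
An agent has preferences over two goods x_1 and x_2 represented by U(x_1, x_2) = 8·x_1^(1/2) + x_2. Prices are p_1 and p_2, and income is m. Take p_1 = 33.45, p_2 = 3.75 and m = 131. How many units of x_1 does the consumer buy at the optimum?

x_1* = 0.2011

MU_x_1 = 4/√x_1, MU_x_2 = 1. Tangency: 4/√x_1 = p_1/p_2.
Solve: √x_1 = 4·p_2/p_1, so x_1*(p_1,p_2) = (4·p_2/p_1)², and x_2* = (m − p_1·x_1*)/p_2.
Plugging in: x_1* = (4·3.75/33.45)² = 0.2011.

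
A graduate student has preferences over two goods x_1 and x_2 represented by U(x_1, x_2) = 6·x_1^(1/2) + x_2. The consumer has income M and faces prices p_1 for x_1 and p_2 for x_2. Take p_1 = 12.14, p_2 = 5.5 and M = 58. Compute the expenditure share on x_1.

Plugging in: x_1* = (3·5.5/12.14)² = 1.8473, x_2* = 6.468.
Expenditure on x_1: 12.14·1.8473 = 22.4259; share = 0.3867.

share on x_1 = 0.3867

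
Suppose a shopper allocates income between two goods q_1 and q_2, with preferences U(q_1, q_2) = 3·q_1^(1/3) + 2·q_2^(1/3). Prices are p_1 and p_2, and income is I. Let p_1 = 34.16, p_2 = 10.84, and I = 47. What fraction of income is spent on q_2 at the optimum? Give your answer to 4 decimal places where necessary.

MU_q_1 ∝ 3·q_1^(-2/3), MU_q_2 ∝ 2·q_2^(-2/3), so MRS = (3/2)·(q_2/q_1)^(2/3) = p_1/p_2.
Hence q_2/q_1 = ((2/3)·p_1/p_2)^(1/(2/3)), i.e. raised to the 1.5 power.
Substitute q_2 = (q_2/q_1)·q_1 into the budget: q_1* = I/(p_1 + p_2·(q_2/q_1)).
Numerically q_2/q_1 = 3.045061, so q_1* = 47/(34.16 + 10.84·3.045061) = 0.6997 and q_2* = 3.045061·0.6997 = 2.1307.
Expenditure on q_2: 10.84·2.1307 = 23.0971; share = 0.4914.

share on q_2 = 0.4914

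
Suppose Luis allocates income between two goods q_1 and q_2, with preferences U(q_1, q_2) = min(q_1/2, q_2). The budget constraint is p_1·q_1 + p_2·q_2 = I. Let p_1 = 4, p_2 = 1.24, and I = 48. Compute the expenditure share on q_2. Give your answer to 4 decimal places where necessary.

Leontief preferences: the optimum is at the kink where q_1/2 = q_2/1, i.e. q_2 = (1/2)·q_1.
Budget: p_1·q_1 + p_2·(1/2)·q_1 = I, so (2·p_1 + p_2)·q_1 = 2·I.
Demand: q_1*(p_1,p_2,I) = 2·I/(2·p_1 + p_2), q_2* = I/(2·p_1 + p_2).
Here 2·4 + 1.24 = 9.24, giving q_1* = 10.3896 and q_2* = 5.1948.
Expenditure on q_2: 1.24·5.1948 = 6.4416; share = 0.1342.

share on q_2 = 0.1342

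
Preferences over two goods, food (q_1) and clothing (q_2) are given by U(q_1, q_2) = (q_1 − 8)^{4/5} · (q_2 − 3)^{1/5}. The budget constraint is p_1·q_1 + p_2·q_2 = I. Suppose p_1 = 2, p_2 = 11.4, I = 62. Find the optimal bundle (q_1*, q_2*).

Let q_1' = q_1−8, q_2' = q_2−3. MRS = 4·q_2'/q_1' = p_1/p_2.
Substituting into the budget: q_1* = 8 + 0.8·(I − 8·p_1 − 3·p_2)/p_1, and q_2* = 3 + 0.2·(…)/p_2.
Discretionary income = 62 − 8·2 − 3·11.4 = 11.8; q_1* = 8 + 0.8·11.8/2 = 12.72; q_2* = 3 + 0.2·11.8/11.4 = 3.207.

q_1* = 12.72, q_2* = 3.207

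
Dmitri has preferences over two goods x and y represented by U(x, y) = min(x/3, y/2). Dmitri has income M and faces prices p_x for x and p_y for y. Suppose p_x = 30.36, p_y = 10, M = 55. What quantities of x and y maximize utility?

x* = 1.4854, y* = 0.9903

Demand: x*(p_x,p_y,M) = 3·M/(3·p_x + 2·p_y), y* = 2·M/(3·p_x + 2·p_y).
Here 3·30.36 + 2·10 = 111.08, giving x* = 1.4854 and y* = 0.9903.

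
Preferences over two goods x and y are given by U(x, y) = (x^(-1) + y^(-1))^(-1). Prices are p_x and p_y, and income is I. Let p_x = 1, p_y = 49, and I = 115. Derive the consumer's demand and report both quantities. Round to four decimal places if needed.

x* = 14.375, y* = 2.0536

From the CES first-order condition, (y/x)^(2) = p_x/p_y.
Hence y/x = (p_x/p_y)^(1/(2)), i.e. raised to the 0.5 power.
Substitute y = (y/x)·x into the budget: x* = I/(p_x + p_y·(y/x)).
Numerically y/x = 0.142857, so x* = 115/(1 + 49·0.142857) = 14.375 and y* = 0.142857·14.375 = 2.0536.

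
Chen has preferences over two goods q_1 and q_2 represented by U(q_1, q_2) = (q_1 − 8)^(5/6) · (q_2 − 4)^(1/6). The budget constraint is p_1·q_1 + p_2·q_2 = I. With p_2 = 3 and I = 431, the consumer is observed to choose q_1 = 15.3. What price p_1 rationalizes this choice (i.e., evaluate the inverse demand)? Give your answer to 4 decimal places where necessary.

p_1 = 25

This is Cobb-Douglas in (q_1−8, q_2−4): tangency gives 5/6·p_2·(q_2−4) = 1/6·p_1·(q_1−8).
After buying the subsistence bundle (8, 4), a share 5/6 of the remaining income goes to q_1: q_1* = 8 + 5/6·(I − 8p_1 − 4p_2)/p_1.
Set q_1* = 15.3 in the demand function and solve for p_1: p_1 = 25.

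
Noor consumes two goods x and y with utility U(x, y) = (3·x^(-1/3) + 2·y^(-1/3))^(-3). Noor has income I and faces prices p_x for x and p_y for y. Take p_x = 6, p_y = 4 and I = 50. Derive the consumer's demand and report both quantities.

MU_x ∝ 3·x^(-4/3), MU_y ∝ 2·y^(-4/3), so MRS = (3/2)·(y/x)^(4/3) = p_x/p_y.
Hence y/x = ((2/3)·p_x/p_y)^(1/(4/3)), i.e. raised to the 0.75 power.
With the ratio pinned down, the budget gives x* = I/(p_x + p_y·(y/x)) and y* = (y/x)·x*.
Numerically y/x = 1, so x* = 50/(6 + 4·1) = 5 and y* = 1·5 = 5.

x* = 5, y* = 5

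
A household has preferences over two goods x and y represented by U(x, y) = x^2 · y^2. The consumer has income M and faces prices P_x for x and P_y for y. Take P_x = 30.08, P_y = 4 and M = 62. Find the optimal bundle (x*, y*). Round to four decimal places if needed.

x* = 1.0306, y* = 7.75

MU_x/MU_y = (2·y)/(2·x); tangency sets this equal to P_x/P_y.
Rearranging, P_y·y = P_x·x. Substituting into the budget gives P_x·x·(1 + 1) = M.
Demand: x*(P_x,P_y,M) = 0.5·M/P_x and y* = 0.5·M/P_y.
At P_x=30.08, P_y=4, M=62: x* = 0.5·62/30.08 = 1.0306, y* = 7.75.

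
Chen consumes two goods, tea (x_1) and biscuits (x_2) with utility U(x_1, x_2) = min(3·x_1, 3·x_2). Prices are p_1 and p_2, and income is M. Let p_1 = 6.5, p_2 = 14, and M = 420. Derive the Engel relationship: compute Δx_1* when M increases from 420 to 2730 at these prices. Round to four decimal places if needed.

Leontief preferences: the optimum is at the kink where x_1/3 = x_2/3, i.e. x_2 = x_1.
Budget: p_1·x_1 + p_2·x_1 = M, so (3·p_1 + 3·p_2)·x_1 = 3·M.
Demand: x_1*(p_1,p_2,M) = 3·M/(3·p_1 + 3·p_2), x_2* = 3·M/(3·p_1 + 3·p_2).
Here 3·6.5 + 3·14 = 61.5, giving x_1* = 20.4878.
At M' = 2730: x_1* = 133.1707. Change: 133.1707 − 20.4878 = 112.6829.

Δx_1* = 112.6829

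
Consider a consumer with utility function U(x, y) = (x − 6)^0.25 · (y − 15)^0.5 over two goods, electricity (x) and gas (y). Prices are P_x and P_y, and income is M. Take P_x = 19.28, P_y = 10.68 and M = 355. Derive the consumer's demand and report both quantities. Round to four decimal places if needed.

x* = 7.3679, y* = 19.9388

After buying the subsistence bundle (6, 15), a share 1/3 of the remaining income goes to x: x* = 6 + 1/3·(M − 6P_x − 15P_y)/P_x.
Discretionary income = 355 − 6·19.28 − 15·10.68 = 79.12; x* = 6 + 1/3·79.12/19.28 = 7.3679; y* = 15 + 2/3·79.12/10.68 = 19.9388.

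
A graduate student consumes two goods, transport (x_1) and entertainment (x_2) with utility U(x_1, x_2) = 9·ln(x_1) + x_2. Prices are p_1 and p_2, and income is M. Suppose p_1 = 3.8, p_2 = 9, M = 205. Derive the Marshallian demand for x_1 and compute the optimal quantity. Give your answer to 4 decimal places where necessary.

At the given prices: x_1* = 9·9/3.8 = 21.3158.

x_1* = 21.3158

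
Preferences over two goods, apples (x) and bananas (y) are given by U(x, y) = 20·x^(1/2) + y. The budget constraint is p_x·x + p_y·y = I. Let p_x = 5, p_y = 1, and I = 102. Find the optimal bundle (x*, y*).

Utility is quasi-linear in y; the FOC for x is 10/√x = p_x/p_y.
Thus x* = (10·p_y/p_x)² — independent of I — with the rest of income spent on y.
Plugging in: x* = (10·1/5)² = 4, y* = 82.

x* = 4, y* = 82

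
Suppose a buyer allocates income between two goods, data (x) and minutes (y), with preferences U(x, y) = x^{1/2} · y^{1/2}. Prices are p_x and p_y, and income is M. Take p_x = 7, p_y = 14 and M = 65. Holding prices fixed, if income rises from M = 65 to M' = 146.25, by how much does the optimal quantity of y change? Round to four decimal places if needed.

Δy* = 2.9018

MU_x/MU_y = (0.5·y)/(0.5·x); tangency sets this equal to p_x/p_y.
So 0.5·p_y·y = 0.5·p_x·x; combined with the budget, a share 0.5 of income goes to x.
Demand: x*(p_x,p_y,M) = 0.5·M/p_x and y* = 0.5·M/p_y.
At p_x=7, p_y=14, M=65: y* = 0.5·65/14 = 2.3214.
At M' = 146.25: y* = 5.2232. Change: 5.2232 − 2.3214 = 2.9018.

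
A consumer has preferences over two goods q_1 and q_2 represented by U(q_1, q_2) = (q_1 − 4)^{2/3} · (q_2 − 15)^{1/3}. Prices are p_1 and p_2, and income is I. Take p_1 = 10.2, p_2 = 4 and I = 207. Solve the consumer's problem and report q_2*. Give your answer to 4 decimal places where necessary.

Let q_1' = q_1−4, q_2' = q_2−15. MRS = 2·q_2'/q_1' = p_1/p_2.
Substituting into the budget: q_1* = 4 + 2/3·(I − 4·p_1 − 15·p_2)/p_1, and q_2* = 15 + 1/3·(…)/p_2.
Discretionary income = 207 − 4·10.2 − 15·4 = 106.2; q_2* = 15 + 1/3·106.2/4 = 23.85.

q_2* = 23.85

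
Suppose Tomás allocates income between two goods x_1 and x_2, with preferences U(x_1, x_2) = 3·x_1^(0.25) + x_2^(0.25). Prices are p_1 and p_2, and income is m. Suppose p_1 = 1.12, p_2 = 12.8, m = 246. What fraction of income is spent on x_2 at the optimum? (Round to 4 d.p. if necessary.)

MRS = MU_x_1/MU_x_2 = 3·(x_2/x_1)^(0.75). Set equal to p_1/p_2.
Solve for the ratio: x_2/x_1 = [(1/3)·p_1/p_2]^(4/3).
Substitute x_2 = (x_2/x_1)·x_1 into the budget: x_1* = m/(p_1 + p_2·(x_2/x_1)).
Numerically x_2/x_1 = 0.008978, so x_1* = 246/(1.12 + 12.8·0.008978) = 199.2033 and x_2* = 0.008978·199.2033 = 1.7885.
Expenditure on x_2: 12.8·1.7885 = 22.8923; share = 0.0931.

share on x_2 = 0.0931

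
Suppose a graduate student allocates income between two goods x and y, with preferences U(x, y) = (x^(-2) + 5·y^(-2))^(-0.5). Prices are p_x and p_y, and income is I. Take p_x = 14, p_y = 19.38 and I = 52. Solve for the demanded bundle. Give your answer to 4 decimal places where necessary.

x* = 1.189, y* = 1.8243

MRS = MU_x/MU_y = (1/5)·(y/x)^(3). Set equal to p_x/p_y.
Solve for the ratio: y/x = [5·p_x/p_y]^(1/3).
Substitute y = (y/x)·x into the budget: x* = I/(p_x + p_y·(y/x)).
Numerically y/x = 1.534316, so x* = 52/(14 + 19.38·1.534316) = 1.189 and y* = 1.534316·1.189 = 1.8243.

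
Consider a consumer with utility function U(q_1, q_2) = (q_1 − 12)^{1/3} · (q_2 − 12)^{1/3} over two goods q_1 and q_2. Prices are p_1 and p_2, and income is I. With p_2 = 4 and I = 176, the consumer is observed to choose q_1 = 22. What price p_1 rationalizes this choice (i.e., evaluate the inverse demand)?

This is Cobb-Douglas in (q_1−12, q_2−12): tangency gives 1/3·p_2·(q_2−12) = 1/3·p_1·(q_1−12).
After buying the subsistence bundle (12, 12), a share 0.5 of the remaining income goes to q_1: q_1* = 12 + 0.5·(I − 12p_1 − 12p_2)/p_1.
Set q_1* = 22 in the demand function and solve for p_1: p_1 = 4.

p_1 = 4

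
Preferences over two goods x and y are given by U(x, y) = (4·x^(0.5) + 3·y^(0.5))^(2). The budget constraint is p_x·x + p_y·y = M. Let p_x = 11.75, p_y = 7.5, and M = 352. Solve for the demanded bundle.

x* = 15.9242, y* = 21.9854

MRS = MU_x/MU_y = (4/3)·(y/x)^(0.5). Set equal to p_x/p_y.
Solve for the ratio: y/x = [(3/4)·p_x/p_y]^(2).
With the ratio pinned down, the budget gives x* = M/(p_x + p_y·(y/x)) and y* = (y/x)·x*.
Numerically y/x = 1.380625, so x* = 352/(11.75 + 7.5·1.380625) = 15.9242 and y* = 1.380625·15.9242 = 21.9854.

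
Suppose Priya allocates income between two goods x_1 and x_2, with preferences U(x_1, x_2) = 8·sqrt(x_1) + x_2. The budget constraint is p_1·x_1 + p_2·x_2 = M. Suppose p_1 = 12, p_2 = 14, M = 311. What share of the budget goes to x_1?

share on x_1 = 0.8403

Plugging in: x_1* = (4·14/12)² = 21.7778, x_2* = 3.5476.
Expenditure on x_1: 12·21.7778 = 261.3333; share = 0.8403.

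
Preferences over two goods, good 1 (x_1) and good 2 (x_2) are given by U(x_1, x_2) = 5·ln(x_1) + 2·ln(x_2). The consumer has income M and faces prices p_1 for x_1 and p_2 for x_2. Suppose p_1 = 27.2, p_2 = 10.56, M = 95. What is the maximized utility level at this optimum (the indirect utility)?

V = 6.459

The MRS is (5/2)·x_2/x_1. Set MRS = p_1/p_2.
So 5·p_2·x_2 = 2·p_1·x_1; combined with the budget, a share 5/7 of income goes to x_1.
Demand: x_1*(p_1,p_2,M) = 5/7·M/p_1 and x_2* = 2/7·M/p_2.
At p_1=27.2, p_2=10.56, M=95: x_1* = 5/7·95/27.2 = 2.4947, x_2* = 2.5703.
Utility at the optimum: U(2.4947, 2.5703) = 6.459.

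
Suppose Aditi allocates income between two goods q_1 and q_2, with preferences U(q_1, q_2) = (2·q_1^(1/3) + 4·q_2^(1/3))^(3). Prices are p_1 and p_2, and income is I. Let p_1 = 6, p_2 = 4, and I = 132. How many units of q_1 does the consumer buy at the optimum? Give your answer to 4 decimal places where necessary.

MU_q_1 ∝ 2·q_1^(-2/3), MU_q_2 ∝ 4·q_2^(-2/3), so MRS = (1/2)·(q_2/q_1)^(2/3) = p_1/p_2.
Solve for the ratio: q_2/q_1 = [2·p_1/p_2]^(1.5).
Substitute q_2 = (q_2/q_1)·q_1 into the budget: q_1* = I/(p_1 + p_2·(q_2/q_1)).
Numerically q_2/q_1 = 5.196152, so q_1* = 132/(6 + 4·5.196152) = 4.9282.

q_1* = 4.9282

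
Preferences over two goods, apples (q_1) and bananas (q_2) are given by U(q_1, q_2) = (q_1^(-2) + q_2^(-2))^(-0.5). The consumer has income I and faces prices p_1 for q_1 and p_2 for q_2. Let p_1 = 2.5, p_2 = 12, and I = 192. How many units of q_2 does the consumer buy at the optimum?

Substitute q_2 = (q_2/q_1)·q_1 into the budget: q_1* = I/(p_1 + p_2·(q_2/q_1)).
Numerically q_2/q_1 = 0.592816, so q_1* = 192/(2.5 + 12·0.592816) = 19.9713 and q_2* = 0.592816·19.9713 = 11.8393.

q_2* = 11.8393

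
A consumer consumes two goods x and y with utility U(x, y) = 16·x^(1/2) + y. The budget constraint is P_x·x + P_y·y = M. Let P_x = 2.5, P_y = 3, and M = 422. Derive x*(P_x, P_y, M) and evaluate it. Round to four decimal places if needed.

Set MRS = P_x/P_y: 8·x^(−1/2) = P_x/P_y.
Thus x* = (8·P_y/P_x)² — independent of M — with the rest of income spent on y.
Plugging in: x* = (8·3/2.5)² = 92.16.

x* = 92.16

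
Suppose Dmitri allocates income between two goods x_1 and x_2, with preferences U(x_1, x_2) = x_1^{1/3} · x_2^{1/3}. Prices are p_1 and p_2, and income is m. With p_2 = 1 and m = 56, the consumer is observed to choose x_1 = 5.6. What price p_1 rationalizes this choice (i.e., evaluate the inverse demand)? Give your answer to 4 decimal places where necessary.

MU_x_1/MU_x_2 = (1/3·x_2)/(1/3·x_1); tangency sets this equal to p_1/p_2.
Rearranging, p_2·x_2 = p_1·x_1. Substituting into the budget gives p_1·x_1·(1 + 1) = m.
Demand: x_1*(p_1,p_2,m) = 0.5·m/p_1 and x_2* = 0.5·m/p_2.
Set x_1* = 5.6 in the demand function and solve for p_1: p_1 = 5.

p_1 = 5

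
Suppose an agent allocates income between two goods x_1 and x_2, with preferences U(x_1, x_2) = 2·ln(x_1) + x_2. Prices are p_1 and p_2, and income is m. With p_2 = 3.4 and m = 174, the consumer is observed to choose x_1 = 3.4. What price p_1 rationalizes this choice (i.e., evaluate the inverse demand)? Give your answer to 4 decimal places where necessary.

p_1 = 2

Set MRS = p_1/p_2: (2/x_1)/1 = p_1/p_2.
So x_1*(p_1,p_2) = 2·p_2/p_1, independent of income; and x_2* = (m − 2·p_2)/p_2.
Set x_1* = 3.4 in the demand function and solve for p_1: p_1 = 2.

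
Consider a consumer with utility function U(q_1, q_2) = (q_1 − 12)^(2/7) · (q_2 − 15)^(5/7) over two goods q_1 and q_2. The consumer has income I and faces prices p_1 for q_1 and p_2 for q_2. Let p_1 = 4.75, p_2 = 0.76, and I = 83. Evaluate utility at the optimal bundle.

This is Cobb-Douglas in (q_1−12, q_2−15): tangency gives 2/7·p_2·(q_2−15) = 5/7·p_1·(q_1−12).
After buying the subsistence bundle (12, 15), a share 2/7 of the remaining income goes to q_1: q_1* = 12 + 2/7·(I − 12p_1 − 15p_2)/p_1.
Discretionary income = 83 − 12·4.75 − 15·0.76 = 14.6; q_1* = 12 + 2/7·14.6/4.75 = 12.8782; q_2* = 15 + 5/7·14.6/0.76 = 28.7218.
Utility at the optimum: U(12.8782, 28.7218) = 6.2563.

V = 6.2563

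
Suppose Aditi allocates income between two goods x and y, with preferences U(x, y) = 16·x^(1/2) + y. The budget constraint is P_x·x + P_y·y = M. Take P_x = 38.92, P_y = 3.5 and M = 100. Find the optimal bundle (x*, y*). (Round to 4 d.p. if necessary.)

x* = 0.5176, y* = 22.816

Solve: √x = 8·P_y/P_x, so x*(P_x,P_y) = (8·P_y/P_x)², and y* = (M − P_x·x*)/P_y.
Plugging in: x* = (8·3.5/38.92)² = 0.5176, y* = 22.816.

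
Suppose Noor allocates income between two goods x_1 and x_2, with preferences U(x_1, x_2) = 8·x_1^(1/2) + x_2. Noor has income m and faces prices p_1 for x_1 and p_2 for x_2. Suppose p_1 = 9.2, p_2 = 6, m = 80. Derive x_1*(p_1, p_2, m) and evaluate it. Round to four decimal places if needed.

Utility is quasi-linear in x_2; the FOC for x_1 is 4/√x_1 = p_1/p_2.
Solve: √x_1 = 4·p_2/p_1, so x_1*(p_1,p_2) = (4·p_2/p_1)², and x_2* = (m − p_1·x_1*)/p_2.
Plugging in: x_1* = (4·6/9.2)² = 6.8053.

x_1* = 6.8053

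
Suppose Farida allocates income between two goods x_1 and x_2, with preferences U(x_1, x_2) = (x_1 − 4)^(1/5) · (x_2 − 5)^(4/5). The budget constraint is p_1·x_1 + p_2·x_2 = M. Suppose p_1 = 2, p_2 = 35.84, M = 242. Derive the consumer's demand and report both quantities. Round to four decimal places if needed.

MRS = (1/4)·(x_2−5)/(x_1−4). Tangency with p_1/p_2 gives x_2−5 = 4·(p_1/p_2)·(x_1−4).
Substituting into the budget: x_1* = 4 + 0.2·(M − 4·p_1 − 5·p_2)/p_1, and x_2* = 5 + 0.8·(…)/p_2.
Discretionary income = 242 − 4·2 − 5·35.84 = 54.8; x_1* = 4 + 0.2·54.8/2 = 9.48; x_2* = 5 + 0.8·54.8/35.84 = 6.2232.

x_1* = 9.48, x_2* = 6.2232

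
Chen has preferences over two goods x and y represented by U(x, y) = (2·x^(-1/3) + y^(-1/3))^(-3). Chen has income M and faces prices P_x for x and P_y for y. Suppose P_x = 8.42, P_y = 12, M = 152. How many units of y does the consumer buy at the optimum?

y* = 4.9884

MU_x ∝ 2·x^(-4/3), MU_y ∝ y^(-4/3), so MRS = 2·(y/x)^(4/3) = P_x/P_y.
Solve for the ratio: y/x = [(1/2)·P_x/P_y]^(0.75).
With the ratio pinned down, the budget gives x* = M/(P_x + P_y·(y/x)) and y* = (y/x)·x*.
Numerically y/x = 0.455854, so x* = 152/(8.42 + 12·0.455854) = 10.9429 and y* = 0.455854·10.9429 = 4.9884.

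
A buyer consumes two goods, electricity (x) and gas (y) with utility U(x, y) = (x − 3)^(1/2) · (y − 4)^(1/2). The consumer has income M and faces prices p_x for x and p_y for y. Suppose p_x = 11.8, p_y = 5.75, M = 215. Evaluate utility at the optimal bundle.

V = 9.5058

This is Cobb-Douglas in (x−3, y−4): tangency gives 0.5·p_y·(y−4) = 0.5·p_x·(x−3).
Substituting into the budget: x* = 3 + 0.5·(M − 3·p_x − 4·p_y)/p_x, and y* = 4 + 0.5·(…)/p_y.
Discretionary income = 215 − 3·11.8 − 4·5.75 = 156.6; x* = 3 + 0.5·156.6/11.8 = 9.6356; y* = 4 + 0.5·156.6/5.75 = 17.6174.
Utility at the optimum: U(9.6356, 17.6174) = 9.5058.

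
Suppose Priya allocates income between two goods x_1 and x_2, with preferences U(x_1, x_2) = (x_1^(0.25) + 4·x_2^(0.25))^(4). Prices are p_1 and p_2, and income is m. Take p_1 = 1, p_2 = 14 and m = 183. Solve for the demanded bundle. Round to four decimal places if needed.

Substitute x_2 = (x_2/x_1)·x_1 into the budget: x_1* = m/(p_1 + p_2·(x_2/x_1)).
Numerically x_2/x_1 = 0.188181, so x_1* = 183/(1 + 14·0.188181) = 50.3503 and x_2* = 0.188181·50.3503 = 9.475.

x_1* = 50.3503, x_2* = 9.475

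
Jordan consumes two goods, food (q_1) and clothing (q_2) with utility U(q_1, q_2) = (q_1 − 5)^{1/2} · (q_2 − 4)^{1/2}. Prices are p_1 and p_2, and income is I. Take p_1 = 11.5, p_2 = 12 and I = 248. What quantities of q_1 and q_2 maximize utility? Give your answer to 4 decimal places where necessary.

q_1* = 11.1957, q_2* = 9.9375

This is Cobb-Douglas in (q_1−5, q_2−4): tangency gives 0.5·p_2·(q_2−4) = 0.5·p_1·(q_1−5).
Substituting into the budget: q_1* = 5 + 0.5·(I − 5·p_1 − 4·p_2)/p_1, and q_2* = 4 + 0.5·(…)/p_2.
Discretionary income = 248 − 5·11.5 − 4·12 = 142.5; q_1* = 5 + 0.5·142.5/11.5 = 11.1957; q_2* = 4 + 0.5·142.5/12 = 9.9375.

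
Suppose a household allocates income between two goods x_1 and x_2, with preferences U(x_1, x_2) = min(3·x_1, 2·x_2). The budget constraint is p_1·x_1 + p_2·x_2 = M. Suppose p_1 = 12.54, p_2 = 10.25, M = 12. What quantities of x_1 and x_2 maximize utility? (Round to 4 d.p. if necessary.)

x_1* = 0.4299, x_2* = 0.6448

With perfect complements, no substitution: consume in ratio x_1:x_2 = 2:3.
Budget: p_1·x_1 + p_2·(3/2)·x_1 = M, so (2·p_1 + 3·p_2)·x_1 = 2·M.
Demand: x_1*(p_1,p_2,M) = 2·M/(2·p_1 + 3·p_2), x_2* = 3·M/(2·p_1 + 3·p_2).
Here 2·12.54 + 3·10.25 = 55.83, giving x_1* = 0.4299 and x_2* = 0.6448.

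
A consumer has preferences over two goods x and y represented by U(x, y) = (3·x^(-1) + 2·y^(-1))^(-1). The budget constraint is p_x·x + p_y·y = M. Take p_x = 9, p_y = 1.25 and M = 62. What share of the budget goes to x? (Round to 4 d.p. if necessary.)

share on x = 0.7667

From the CES first-order condition, (3/2)·(y/x)^(2) = p_x/p_y.
Hence y/x = ((2/3)·p_x/p_y)^(1/(2)), i.e. raised to the 0.5 power.
Substitute y = (y/x)·x into the budget: x* = M/(p_x + p_y·(y/x)).
Numerically y/x = 2.19089, so x* = 62/(9 + 1.25·2.19089) = 5.2817 and y* = 2.19089·5.2817 = 11.5717.
Expenditure on x: 9·5.2817 = 47.5354; share = 0.7667.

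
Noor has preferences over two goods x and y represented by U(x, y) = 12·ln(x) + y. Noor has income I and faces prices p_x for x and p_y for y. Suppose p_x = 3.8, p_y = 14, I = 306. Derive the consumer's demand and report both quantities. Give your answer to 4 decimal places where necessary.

x* = 44.2105, y* = 9.8571

MU_x = 12/x, MU_y = 1. Tangency: 12/x = p_x/p_y.
So x*(p_x,p_y) = 12·p_y/p_x, independent of income; and y* = (I − 12·p_y)/p_y.
At the given prices: x* = 12·14/3.8 = 44.2105, and y* = 9.8571.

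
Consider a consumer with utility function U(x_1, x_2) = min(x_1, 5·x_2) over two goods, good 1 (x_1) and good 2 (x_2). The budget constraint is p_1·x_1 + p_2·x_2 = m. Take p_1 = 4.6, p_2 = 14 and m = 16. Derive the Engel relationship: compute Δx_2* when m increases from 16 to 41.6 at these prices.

Δx_2* = 0.6919

With perfect complements, no substitution: consume in ratio x_1:x_2 = 5:1.
Budget: p_1·x_1 + p_2·(1/5)·x_1 = m, so (5·p_1 + p_2)·x_1 = 5·m.
Demand: x_1*(p_1,p_2,m) = 5·m/(5·p_1 + p_2), x_2* = m/(5·p_1 + p_2).
Here 5·4.6 + 14 = 37, giving x_2* = 0.4324.
At m' = 41.6: x_2* = 1.1243. Change: 1.1243 − 0.4324 = 0.6919.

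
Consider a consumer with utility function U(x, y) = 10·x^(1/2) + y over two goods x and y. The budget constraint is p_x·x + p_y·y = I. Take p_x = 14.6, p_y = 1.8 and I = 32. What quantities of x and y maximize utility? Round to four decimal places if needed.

x* = 0.38, y* = 14.6956

Utility is quasi-linear in y; the FOC for x is 5/√x = p_x/p_y.
Thus x* = (5·p_y/p_x)² — independent of I — with the rest of income spent on y.
Plugging in: x* = (5·1.8/14.6)² = 0.38, y* = 14.6956.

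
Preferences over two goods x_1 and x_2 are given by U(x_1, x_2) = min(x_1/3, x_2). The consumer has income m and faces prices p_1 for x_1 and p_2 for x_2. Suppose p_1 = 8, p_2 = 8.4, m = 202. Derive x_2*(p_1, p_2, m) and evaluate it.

With perfect complements, no substitution: consume in ratio x_1:x_2 = 3:1.
Budget: p_1·x_1 + p_2·(1/3)·x_1 = m, so (3·p_1 + p_2)·x_1 = 3·m.
Demand: x_1*(p_1,p_2,m) = 3·m/(3·p_1 + p_2), x_2* = m/(3·p_1 + p_2).
Here 3·8 + 8.4 = 32.4, giving x_2* = 6.2346.

x_2* = 6.2346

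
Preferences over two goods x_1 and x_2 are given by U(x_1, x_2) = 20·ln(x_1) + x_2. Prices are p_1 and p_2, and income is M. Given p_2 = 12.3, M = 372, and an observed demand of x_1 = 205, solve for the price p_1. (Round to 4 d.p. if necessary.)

Set MRS = p_1/p_2: (20/x_1)/1 = p_1/p_2.
So x_1*(p_1,p_2) = 20·p_2/p_1, independent of income; and x_2* = (M − 20·p_2)/p_2.
Set x_1* = 205 in the demand function and solve for p_1: p_1 = 1.2.

p_1 = 1.2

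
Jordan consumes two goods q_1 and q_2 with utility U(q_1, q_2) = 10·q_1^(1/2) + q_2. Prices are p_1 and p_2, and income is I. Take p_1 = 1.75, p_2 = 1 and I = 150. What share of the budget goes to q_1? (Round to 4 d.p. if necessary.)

share on q_1 = 0.0952

MU_q_1 = 5/√q_1, MU_q_2 = 1. Tangency: 5/√q_1 = p_1/p_2.
Solve: √q_1 = 5·p_2/p_1, so q_1*(p_1,p_2) = (5·p_2/p_1)², and q_2* = (I − p_1·q_1*)/p_2.
Plugging in: q_1* = (5·1/1.75)² = 8.1633, q_2* = 135.7143.
Expenditure on q_1: 1.75·8.1633 = 14.2857; share = 0.0952.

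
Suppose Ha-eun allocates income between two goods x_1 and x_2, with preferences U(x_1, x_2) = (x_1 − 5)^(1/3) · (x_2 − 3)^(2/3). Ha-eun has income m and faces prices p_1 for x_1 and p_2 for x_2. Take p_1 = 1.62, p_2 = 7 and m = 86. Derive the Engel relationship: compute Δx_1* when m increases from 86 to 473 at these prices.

Let x_1' = x_1−5, x_2' = x_2−3. MRS = (1/2)·x_2'/x_1' = p_1/p_2.
Substituting into the budget: x_1* = 5 + 1/3·(m − 5·p_1 − 3·p_2)/p_1, and x_2* = 3 + 2/3·(…)/p_2.
Discretionary income = 86 − 5·1.62 − 3·7 = 56.9; x_1* = 5 + 1/3·56.9/1.62 = 16.7078.
At m' = 473: x_1* = 96.3374. Change: 96.3374 − 16.7078 = 79.6296.

Δx_1* = 79.6296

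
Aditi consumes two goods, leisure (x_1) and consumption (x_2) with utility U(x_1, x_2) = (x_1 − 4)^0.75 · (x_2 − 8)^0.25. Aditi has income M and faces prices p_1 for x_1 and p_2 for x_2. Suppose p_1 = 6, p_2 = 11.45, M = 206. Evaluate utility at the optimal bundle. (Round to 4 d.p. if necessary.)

V = 7.3052

MRS = 3·(x_2−8)/(x_1−4). Tangency with p_1/p_2 gives x_2−8 = (1/3)·(p_1/p_2)·(x_1−4).
Substituting into the budget: x_1* = 4 + 0.75·(M − 4·p_1 − 8·p_2)/p_1, and x_2* = 8 + 0.25·(…)/p_2.
Discretionary income = 206 − 4·6 − 8·11.45 = 90.4; x_1* = 4 + 0.75·90.4/6 = 15.3; x_2* = 8 + 0.25·90.4/11.45 = 9.9738.
Utility at the optimum: U(15.3, 9.9738) = 7.3052.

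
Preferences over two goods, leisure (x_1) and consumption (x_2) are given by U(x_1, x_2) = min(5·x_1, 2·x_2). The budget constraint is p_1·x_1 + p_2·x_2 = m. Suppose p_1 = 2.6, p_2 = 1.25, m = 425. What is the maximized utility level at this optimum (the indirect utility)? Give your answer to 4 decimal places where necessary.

V = 371.179

Leontief preferences: the optimum is at the kink where x_1/2 = x_2/5, i.e. x_2 = (5/2)·x_1.
Budget: p_1·x_1 + p_2·(5/2)·x_1 = m, so (2·p_1 + 5·p_2)·x_1 = 2·m.
Demand: x_1*(p_1,p_2,m) = 2·m/(2·p_1 + 5·p_2), x_2* = 5·m/(2·p_1 + 5·p_2).
Here 2·2.6 + 5·1.25 = 11.45, giving x_1* = 74.2358 and x_2* = 185.5895.
Utility at the optimum: U(74.2358, 185.5895) = 371.179.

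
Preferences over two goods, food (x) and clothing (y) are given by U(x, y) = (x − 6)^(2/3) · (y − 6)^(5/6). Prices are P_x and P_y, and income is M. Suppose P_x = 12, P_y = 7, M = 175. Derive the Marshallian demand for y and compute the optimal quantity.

y* = 10.8413

MRS = (4/5)·(y−6)/(x−6). Tangency with P_x/P_y gives y−6 = (5/4)·(P_x/P_y)·(x−6).
Substituting into the budget: x* = 6 + 4/9·(M − 6·P_x − 6·P_y)/P_x, and y* = 6 + 5/9·(…)/P_y.
Discretionary income = 175 − 6·12 − 6·7 = 61; y* = 6 + 5/9·61/7 = 10.8413.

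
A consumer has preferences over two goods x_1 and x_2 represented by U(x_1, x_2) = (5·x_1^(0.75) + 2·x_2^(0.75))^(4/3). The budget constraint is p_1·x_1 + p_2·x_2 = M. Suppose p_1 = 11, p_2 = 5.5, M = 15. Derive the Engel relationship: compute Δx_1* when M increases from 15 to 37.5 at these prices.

Δx_1* = 1.6978

MRS = MU_x_1/MU_x_2 = (5/2)·(x_2/x_1)^(0.25). Set equal to p_1/p_2.
Hence x_2/x_1 = ((2/5)·p_1/p_2)^(1/(0.25)), i.e. raised to the 4 power.
Substitute x_2 = (x_2/x_1)·x_1 into the budget: x_1* = M/(p_1 + p_2·(x_2/x_1)).
Numerically x_2/x_1 = 0.4096, so x_1* = 15/(11 + 5.5·0.4096) = 1.1318.
At M' = 37.5: x_1* = 2.8296. Change: 2.8296 − 1.1318 = 1.6978.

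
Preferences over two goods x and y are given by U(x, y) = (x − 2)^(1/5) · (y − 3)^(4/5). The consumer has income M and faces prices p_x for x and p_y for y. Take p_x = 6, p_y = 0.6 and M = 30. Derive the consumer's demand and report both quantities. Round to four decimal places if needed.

MRS = (1/4)·(y−3)/(x−2). Tangency with p_x/p_y gives y−3 = 4·(p_x/p_y)·(x−2).
Substituting into the budget: x* = 2 + 0.2·(M − 2·p_x − 3·p_y)/p_x, and y* = 3 + 0.8·(…)/p_y.
Discretionary income = 30 − 2·6 − 3·0.6 = 16.2; x* = 2 + 0.2·16.2/6 = 2.54; y* = 3 + 0.8·16.2/0.6 = 24.6.

x* = 2.54, y* = 24.6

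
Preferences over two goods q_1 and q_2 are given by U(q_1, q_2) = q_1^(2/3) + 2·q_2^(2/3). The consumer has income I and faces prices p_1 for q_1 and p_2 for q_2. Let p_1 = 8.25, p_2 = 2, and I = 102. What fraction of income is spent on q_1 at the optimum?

MRS = MU_q_1/MU_q_2 = (1/2)·(q_2/q_1)^(1/3). Set equal to p_1/p_2.
Solve for the ratio: q_2/q_1 = [2·p_1/p_2]^(3).
Substitute q_2 = (q_2/q_1)·q_1 into the budget: q_1* = I/(p_1 + p_2·(q_2/q_1)).
Numerically q_2/q_1 = 561.515625, so q_1* = 102/(8.25 + 2·561.515625) = 0.0902 and q_2* = 561.515625·0.0902 = 50.6281.
Expenditure on q_1: 8.25·0.0902 = 0.7438; share = 0.0073.

share on q_1 = 0.0073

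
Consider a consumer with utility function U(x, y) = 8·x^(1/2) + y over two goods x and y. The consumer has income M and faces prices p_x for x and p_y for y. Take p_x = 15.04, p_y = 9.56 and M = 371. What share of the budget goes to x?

Utility is quasi-linear in y; the FOC for x is 4/√x = p_x/p_y.
Solve: √x = 4·p_y/p_x, so x*(p_x,p_y) = (4·p_y/p_x)², and y* = (M − p_x·x*)/p_y.
Plugging in: x* = (4·9.56/15.04)² = 6.4646, y* = 28.6373.
Expenditure on x: 15.04·6.4646 = 97.2272; share = 0.2621.

share on x = 0.2621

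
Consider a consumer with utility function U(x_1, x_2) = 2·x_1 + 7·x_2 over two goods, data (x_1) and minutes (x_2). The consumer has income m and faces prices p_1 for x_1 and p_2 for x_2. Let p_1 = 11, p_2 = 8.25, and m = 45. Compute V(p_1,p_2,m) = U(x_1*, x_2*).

V = 38.1818

Perfect substitutes: compare marginal utility per dollar. 2/p_1 vs 7/p_2 → 0.1818 vs 0.8485.
x_2 gives more utility per dollar, so spend all income on x_2: x_2* = m/p_2, x_1* = 0.
Numerically: x_1* = 0, x_2* = 5.4545.
Utility at the optimum: U(0, 5.4545) = 38.1818.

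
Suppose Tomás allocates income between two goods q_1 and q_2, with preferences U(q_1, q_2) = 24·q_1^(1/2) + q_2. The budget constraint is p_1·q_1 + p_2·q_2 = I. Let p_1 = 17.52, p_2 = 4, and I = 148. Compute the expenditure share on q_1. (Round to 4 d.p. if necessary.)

MU_q_1 = 12/√q_1, MU_q_2 = 1. Tangency: 12/√q_1 = p_1/p_2.
Solve: √q_1 = 12·p_2/p_1, so q_1*(p_1,p_2) = (12·p_2/p_1)², and q_2* = (I − p_1·q_1*)/p_2.
Plugging in: q_1* = (12·4/17.52)² = 7.5061, q_2* = 4.1233.
Expenditure on q_1: 17.52·7.5061 = 131.5068; share = 0.8886.

share on q_1 = 0.8886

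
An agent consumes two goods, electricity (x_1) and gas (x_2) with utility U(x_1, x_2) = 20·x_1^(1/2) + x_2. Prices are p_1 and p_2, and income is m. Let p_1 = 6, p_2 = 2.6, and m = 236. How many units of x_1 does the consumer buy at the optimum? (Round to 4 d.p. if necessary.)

x_1* = 18.7778

MU_x_1 = 10/√x_1, MU_x_2 = 1. Tangency: 10/√x_1 = p_1/p_2.
Thus x_1* = (10·p_2/p_1)² — independent of m — with the rest of income spent on x_2.
Plugging in: x_1* = (10·2.6/6)² = 18.7778.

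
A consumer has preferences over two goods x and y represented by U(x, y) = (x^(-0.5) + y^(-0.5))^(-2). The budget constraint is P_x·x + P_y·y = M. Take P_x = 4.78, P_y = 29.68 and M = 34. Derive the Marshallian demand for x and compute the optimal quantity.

x* = 2.5063

MU_x ∝ x^(-1.5), MU_y ∝ y^(-1.5), so MRS = (y/x)^(1.5) = P_x/P_y.
Solve for the ratio: y/x = [P_x/P_y]^(2/3).
Substitute y = (y/x)·x into the budget: x* = M/(P_x + P_y·(y/x)).
Numerically y/x = 0.296012, so x* = 34/(4.78 + 29.68·0.296012) = 2.5063.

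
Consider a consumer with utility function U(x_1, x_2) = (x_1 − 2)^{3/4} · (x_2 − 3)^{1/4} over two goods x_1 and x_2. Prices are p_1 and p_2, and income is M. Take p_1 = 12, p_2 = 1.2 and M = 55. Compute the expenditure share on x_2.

share on x_2 = 0.19

Substituting into the budget: x_1* = 2 + 0.75·(M − 2·p_1 − 3·p_2)/p_1, and x_2* = 3 + 0.25·(…)/p_2.
Discretionary income = 55 − 2·12 − 3·1.2 = 27.4; x_1* = 2 + 0.75·27.4/12 = 3.7125; x_2* = 3 + 0.25·27.4/1.2 = 8.7083.
Expenditure on x_2: 1.2·8.7083 = 10.45; share = 0.19.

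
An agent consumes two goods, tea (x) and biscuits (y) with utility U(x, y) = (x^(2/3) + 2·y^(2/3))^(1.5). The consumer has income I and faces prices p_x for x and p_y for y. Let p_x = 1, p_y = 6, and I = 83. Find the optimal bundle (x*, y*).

x* = 67.9091, y* = 2.5152

MU_x ∝ x^(-1/3), MU_y ∝ 2·y^(-1/3), so MRS = (1/2)·(y/x)^(1/3) = p_x/p_y.
Solve for the ratio: y/x = [2·p_x/p_y]^(3).
With the ratio pinned down, the budget gives x* = I/(p_x + p_y·(y/x)) and y* = (y/x)·x*.
Numerically y/x = 0.037037, so x* = 83/(1 + 6·0.037037) = 67.9091 and y* = 0.037037·67.9091 = 2.5152.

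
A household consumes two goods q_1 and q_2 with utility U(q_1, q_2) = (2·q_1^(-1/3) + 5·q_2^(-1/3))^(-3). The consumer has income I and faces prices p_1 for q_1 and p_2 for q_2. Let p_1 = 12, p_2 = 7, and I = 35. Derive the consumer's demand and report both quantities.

MU_q_1 ∝ 2·q_1^(-4/3), MU_q_2 ∝ 5·q_2^(-4/3), so MRS = (2/5)·(q_2/q_1)^(4/3) = p_1/p_2.
Hence q_2/q_1 = ((5/2)·p_1/p_2)^(1/(4/3)), i.e. raised to the 0.75 power.
Substitute q_2 = (q_2/q_1)·q_1 into the budget: q_1* = I/(p_1 + p_2·(q_2/q_1)).
Numerically q_2/q_1 = 2.978636, so q_1* = 35/(12 + 7·2.978636) = 1.0654 and q_2* = 2.978636·1.0654 = 3.1735.

q_1* = 1.0654, q_2* = 3.1735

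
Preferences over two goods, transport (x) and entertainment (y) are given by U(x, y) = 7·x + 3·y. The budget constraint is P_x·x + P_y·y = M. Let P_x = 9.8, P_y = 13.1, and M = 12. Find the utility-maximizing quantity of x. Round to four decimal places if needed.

x gives more utility per dollar, so spend all income on x: x* = M/P_x, y* = 0.
Numerically: x* = 1.2245, y* = 0.

x* = 1.2245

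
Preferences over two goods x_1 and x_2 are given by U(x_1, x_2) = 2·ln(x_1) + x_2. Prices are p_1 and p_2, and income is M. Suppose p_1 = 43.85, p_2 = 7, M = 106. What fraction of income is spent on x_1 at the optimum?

share on x_1 = 0.1321

Set MRS = p_1/p_2: (2/x_1)/1 = p_1/p_2.
So x_1*(p_1,p_2) = 2·p_2/p_1, independent of income; and x_2* = (M − 2·p_2)/p_2.
At the given prices: x_1* = 2·7/43.85 = 0.3193, and x_2* = 13.1429.
Expenditure on x_1: 43.85·0.3193 = 14; share = 0.1321.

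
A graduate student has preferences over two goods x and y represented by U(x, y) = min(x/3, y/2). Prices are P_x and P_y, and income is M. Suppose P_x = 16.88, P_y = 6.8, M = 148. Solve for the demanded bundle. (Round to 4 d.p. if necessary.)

Leontief preferences: the optimum is at the kink where x/3 = y/2, i.e. y = (2/3)·x.
Budget: P_x·x + P_y·(2/3)·x = M, so (3·P_x + 2·P_y)·x = 3·M.
Demand: x*(P_x,P_y,M) = 3·M/(3·P_x + 2·P_y), y* = 2·M/(3·P_x + 2·P_y).
Here 3·16.88 + 2·6.8 = 64.24, giving x* = 6.9116 and y* = 4.6077.

x* = 6.9116, y* = 4.6077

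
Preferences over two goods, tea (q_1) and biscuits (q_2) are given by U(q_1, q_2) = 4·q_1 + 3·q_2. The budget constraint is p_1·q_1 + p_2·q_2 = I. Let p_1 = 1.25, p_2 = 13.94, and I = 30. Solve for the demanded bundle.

q_1* = 24, q_2* = 0

q_1 gives more utility per dollar, so spend all income on q_1: q_1* = I/p_1, q_2* = 0.
Numerically: q_1* = 24, q_2* = 0.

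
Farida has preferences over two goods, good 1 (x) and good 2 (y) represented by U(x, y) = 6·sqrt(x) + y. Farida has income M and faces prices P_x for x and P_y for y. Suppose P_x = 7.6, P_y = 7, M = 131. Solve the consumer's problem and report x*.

x* = 7.635

Utility is quasi-linear in y; the FOC for x is 3/√x = P_x/P_y.
Solve: √x = 3·P_y/P_x, so x*(P_x,P_y) = (3·P_y/P_x)², and y* = (M − P_x·x*)/P_y.
Plugging in: x* = (3·7/7.6)² = 7.635.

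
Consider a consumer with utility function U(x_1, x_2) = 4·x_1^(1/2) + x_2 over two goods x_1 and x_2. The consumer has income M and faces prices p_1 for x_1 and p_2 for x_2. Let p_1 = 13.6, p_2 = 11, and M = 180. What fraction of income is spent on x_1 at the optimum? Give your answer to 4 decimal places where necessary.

Utility is quasi-linear in x_2; the FOC for x_1 is 2/√x_1 = p_1/p_2.
Thus x_1* = (2·p_2/p_1)² — independent of M — with the rest of income spent on x_2.
Plugging in: x_1* = (2·11/13.6)² = 2.6168, x_2* = 13.1283.
Expenditure on x_1: 13.6·2.6168 = 35.5882; share = 0.1977.

share on x_1 = 0.1977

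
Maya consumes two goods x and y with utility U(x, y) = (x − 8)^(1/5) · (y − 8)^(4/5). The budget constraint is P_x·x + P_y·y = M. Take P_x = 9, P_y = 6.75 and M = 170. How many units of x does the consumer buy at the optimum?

Let x' = x−8, y' = y−8. MRS = (1/4)·y'/x' = P_x/P_y.
Substituting into the budget: x* = 8 + 0.2·(M − 8·P_x − 8·P_y)/P_x, and y* = 8 + 0.8·(…)/P_y.
Discretionary income = 170 − 8·9 − 8·6.75 = 44; x* = 8 + 0.2·44/9 = 8.9778.

x* = 8.9778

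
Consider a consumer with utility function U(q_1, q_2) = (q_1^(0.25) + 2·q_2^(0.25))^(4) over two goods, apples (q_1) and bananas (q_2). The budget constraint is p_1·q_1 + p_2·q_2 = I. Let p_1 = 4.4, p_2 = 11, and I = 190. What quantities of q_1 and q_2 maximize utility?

q_1* = 15.1163, q_2* = 11.2262

From the CES first-order condition, (1/2)·(q_2/q_1)^(0.75) = p_1/p_2.
Solve for the ratio: q_2/q_1 = [2·p_1/p_2]^(4/3).
Substitute q_2 = (q_2/q_1)·q_1 into the budget: q_1* = I/(p_1 + p_2·(q_2/q_1)).
Numerically q_2/q_1 = 0.742654, so q_1* = 190/(4.4 + 11·0.742654) = 15.1163 and q_2* = 0.742654·15.1163 = 11.2262.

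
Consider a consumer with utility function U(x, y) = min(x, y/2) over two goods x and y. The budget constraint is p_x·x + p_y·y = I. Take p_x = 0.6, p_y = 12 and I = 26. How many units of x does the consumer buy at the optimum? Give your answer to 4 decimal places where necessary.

x* = 1.0569

Leontief preferences: the optimum is at the kink where x/1 = y/2, i.e. y = 2·x.
Budget: p_x·x + p_y·2·x = I, so (p_x + 2·p_y)·x = I.
Demand: x*(p_x,p_y,I) = I/(p_x + 2·p_y), y* = 2·I/(p_x + 2·p_y).
Here 0.6 + 2·12 = 24.6, giving x* = 1.0569.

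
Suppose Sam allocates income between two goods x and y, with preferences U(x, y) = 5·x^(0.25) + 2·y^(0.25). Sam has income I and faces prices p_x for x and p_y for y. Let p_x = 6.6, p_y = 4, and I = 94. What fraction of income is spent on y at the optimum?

share on y = 0.2583

MU_x ∝ 5·x^(-0.75), MU_y ∝ 2·y^(-0.75), so MRS = (5/2)·(y/x)^(0.75) = p_x/p_y.
Hence y/x = ((2/5)·p_x/p_y)^(1/(0.75)), i.e. raised to the 4/3 power.
Substitute y = (y/x)·x into the budget: x* = I/(p_x + p_y·(y/x)).
Numerically y/x = 0.574635, so x* = 94/(6.6 + 4·0.574635) = 10.5635 and y* = 0.574635·10.5635 = 6.0702.
Expenditure on y: 4·6.0702 = 24.2807; share = 0.2583.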